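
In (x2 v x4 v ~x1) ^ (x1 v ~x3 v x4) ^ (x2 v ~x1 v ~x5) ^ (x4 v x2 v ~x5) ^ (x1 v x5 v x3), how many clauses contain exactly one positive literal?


A definite clause has exactly one positive literal.
Clause 1: 2 positive -> not definite
Clause 2: 2 positive -> not definite
Clause 3: 1 positive -> definite
Clause 4: 2 positive -> not definite
Clause 5: 3 positive -> not definite
Definite clause count = 1.

1


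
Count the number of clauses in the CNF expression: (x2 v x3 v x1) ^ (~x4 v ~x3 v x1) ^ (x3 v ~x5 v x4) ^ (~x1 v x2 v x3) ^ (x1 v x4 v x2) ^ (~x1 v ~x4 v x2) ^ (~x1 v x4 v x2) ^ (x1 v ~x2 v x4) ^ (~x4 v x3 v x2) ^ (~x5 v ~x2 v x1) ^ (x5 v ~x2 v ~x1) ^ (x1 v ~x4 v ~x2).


Each group enclosed in parentheses joined by ^ is one clause.
Counting the conjuncts: 12 clauses.

12


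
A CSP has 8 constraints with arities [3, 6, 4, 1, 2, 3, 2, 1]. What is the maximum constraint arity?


The arities are: 3, 6, 4, 1, 2, 3, 2, 1.
Scan for the maximum value.
Maximum arity = 6.

6


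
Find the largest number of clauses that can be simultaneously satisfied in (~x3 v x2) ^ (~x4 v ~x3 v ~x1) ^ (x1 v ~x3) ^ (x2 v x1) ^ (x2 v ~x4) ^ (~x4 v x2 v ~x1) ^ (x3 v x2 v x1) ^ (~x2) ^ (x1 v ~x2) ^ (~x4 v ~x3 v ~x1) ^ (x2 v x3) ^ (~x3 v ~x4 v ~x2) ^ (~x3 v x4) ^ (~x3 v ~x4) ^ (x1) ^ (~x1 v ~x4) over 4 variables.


Enumerate all 16 truth assignments.
For each, count how many of the 16 clauses are satisfied.
The formula is not fully satisfiable, so the maximum is below 16.
Maximum simultaneously satisfiable clauses = 15.

15


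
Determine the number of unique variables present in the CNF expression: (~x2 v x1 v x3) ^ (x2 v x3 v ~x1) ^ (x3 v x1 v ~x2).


Identify each distinct variable in the formula.
Variables found: x1, x2, x3.
Total distinct variables = 3.

3


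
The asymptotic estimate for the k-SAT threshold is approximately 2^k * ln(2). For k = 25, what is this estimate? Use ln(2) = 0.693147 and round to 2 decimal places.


Using the asymptotic formula: threshold ~ 2^k * ln(2).
2^25 = 33554432.
33554432 * 0.693147 = 23258153.88.

23258153.88


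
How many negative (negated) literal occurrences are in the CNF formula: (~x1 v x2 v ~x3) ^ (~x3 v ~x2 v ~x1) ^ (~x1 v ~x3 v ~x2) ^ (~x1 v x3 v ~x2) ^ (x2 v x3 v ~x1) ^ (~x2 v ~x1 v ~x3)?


Scan each clause for negated literals.
Clause 1: 2 negative; Clause 2: 3 negative; Clause 3: 3 negative; Clause 4: 2 negative; Clause 5: 1 negative; Clause 6: 3 negative.
Total negative literal occurrences = 14.

14


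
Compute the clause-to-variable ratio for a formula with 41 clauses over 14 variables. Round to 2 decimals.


Clause-to-variable ratio = clauses / variables.
41 / 14 = 2.93.

2.93


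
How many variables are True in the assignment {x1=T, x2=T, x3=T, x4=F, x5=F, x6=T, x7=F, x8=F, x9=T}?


The weight is the number of variables assigned True.
True variables: x1, x2, x3, x6, x9.
Weight = 5.

5


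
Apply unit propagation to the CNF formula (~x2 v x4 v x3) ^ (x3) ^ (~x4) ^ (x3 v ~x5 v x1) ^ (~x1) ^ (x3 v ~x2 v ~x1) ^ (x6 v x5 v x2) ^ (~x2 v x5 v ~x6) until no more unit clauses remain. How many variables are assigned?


Unit propagation repeatedly assigns the literal in any unit clause, then simplifies.
Assignments in order: x3 = T, x4 = F, x1 = F.
No further unit clauses remain.
Total variables assigned = 3.

3


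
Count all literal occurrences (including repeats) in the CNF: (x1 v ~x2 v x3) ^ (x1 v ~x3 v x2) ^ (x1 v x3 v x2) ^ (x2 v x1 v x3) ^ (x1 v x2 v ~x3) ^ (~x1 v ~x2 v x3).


Clause lengths: 3, 3, 3, 3, 3, 3.
Sum = 3 + 3 + 3 + 3 + 3 + 3 = 18.

18


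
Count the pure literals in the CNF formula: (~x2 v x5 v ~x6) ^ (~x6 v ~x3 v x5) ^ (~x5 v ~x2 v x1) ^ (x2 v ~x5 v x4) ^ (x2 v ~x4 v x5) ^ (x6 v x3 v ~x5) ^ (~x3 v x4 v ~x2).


A pure literal appears in only one polarity across all clauses.
Pure literals: x1 (positive only).
Count = 1.

1


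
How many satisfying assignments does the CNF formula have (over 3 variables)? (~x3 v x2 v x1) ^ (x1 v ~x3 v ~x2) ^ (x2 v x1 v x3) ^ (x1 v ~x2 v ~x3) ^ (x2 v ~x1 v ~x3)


Enumerate all 8 truth assignments over 3 variables.
Test each against every clause.
Satisfying assignments found: 4.

4


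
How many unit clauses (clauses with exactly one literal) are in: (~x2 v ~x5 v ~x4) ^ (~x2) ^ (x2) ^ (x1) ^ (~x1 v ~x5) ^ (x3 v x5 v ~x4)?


A unit clause contains exactly one literal.
Unit clauses found: (~x2), (x2), (x1).
Count = 3.

3


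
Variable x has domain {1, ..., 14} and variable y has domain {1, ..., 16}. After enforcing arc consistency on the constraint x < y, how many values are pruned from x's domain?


For the constraint x < y, x needs a supporting value in y's domain.
x can be at most 15 (one less than y's maximum).
Valid x values from domain: 14 out of 14.
Pruned = 14 - 14 = 0.

0


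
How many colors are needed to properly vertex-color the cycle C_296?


A cycle on an even number of vertices is bipartite: alternate two colors around the cycle.
Since 296 is even, two colors suffice, and at least two are needed because the graph has edges.
Chromatic number = 2.

2


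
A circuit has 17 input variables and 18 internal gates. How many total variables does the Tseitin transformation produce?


The Tseitin transformation introduces one auxiliary variable per gate.
Total variables = inputs + gates = 17 + 18 = 35.

35


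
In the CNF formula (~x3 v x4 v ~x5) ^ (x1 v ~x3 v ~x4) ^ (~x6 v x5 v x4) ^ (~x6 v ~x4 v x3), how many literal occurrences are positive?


Scan each clause for unnegated literals.
Clause 1: 1 positive; Clause 2: 1 positive; Clause 3: 2 positive; Clause 4: 1 positive.
Total positive literal occurrences = 5.

5


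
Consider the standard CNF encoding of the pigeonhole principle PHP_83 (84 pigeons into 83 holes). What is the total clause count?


The PHP encoding has two parts:
1) At-least-one-hole clauses: 84 (one per pigeon, each with 83 literals).
2) At-most-one-pigeon-per-hole clauses: 83 holes * C(84,2) = 83 * 3486 = 289338.
Total clauses = 84 + 289338 = 289422.

289422


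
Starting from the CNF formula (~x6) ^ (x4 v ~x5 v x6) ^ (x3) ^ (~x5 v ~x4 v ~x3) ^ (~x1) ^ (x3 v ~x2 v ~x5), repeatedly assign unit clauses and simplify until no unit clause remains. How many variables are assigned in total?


Unit propagation repeatedly assigns the literal in any unit clause, then simplifies.
Assignments in order: x6 = F, x3 = T, x1 = F.
No further unit clauses remain.
Total variables assigned = 3.

3


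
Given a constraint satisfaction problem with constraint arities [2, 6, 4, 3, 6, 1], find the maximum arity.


The arities are: 2, 6, 4, 3, 6, 1.
Scan for the maximum value.
Maximum arity = 6.

6


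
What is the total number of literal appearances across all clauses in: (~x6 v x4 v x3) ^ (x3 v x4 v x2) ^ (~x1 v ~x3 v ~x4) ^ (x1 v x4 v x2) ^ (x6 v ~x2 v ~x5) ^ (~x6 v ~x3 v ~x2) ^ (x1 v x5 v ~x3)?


Clause lengths: 3, 3, 3, 3, 3, 3, 3.
Sum = 3 + 3 + 3 + 3 + 3 + 3 + 3 = 21.

21


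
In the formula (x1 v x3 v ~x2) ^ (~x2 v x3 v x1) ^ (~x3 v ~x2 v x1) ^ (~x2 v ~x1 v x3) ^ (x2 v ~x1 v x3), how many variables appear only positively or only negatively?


A pure literal appears in only one polarity across all clauses.
No pure literals found.
Count = 0.

0


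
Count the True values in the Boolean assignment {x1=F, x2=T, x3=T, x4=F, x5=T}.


The weight is the number of variables assigned True.
True variables: x2, x3, x5.
Weight = 3.

3


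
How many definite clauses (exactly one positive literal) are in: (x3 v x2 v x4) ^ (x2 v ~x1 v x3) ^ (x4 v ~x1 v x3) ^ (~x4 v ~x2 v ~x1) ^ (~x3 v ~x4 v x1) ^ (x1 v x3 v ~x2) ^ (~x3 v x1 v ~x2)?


A definite clause has exactly one positive literal.
Clause 1: 3 positive -> not definite
Clause 2: 2 positive -> not definite
Clause 3: 2 positive -> not definite
Clause 4: 0 positive -> not definite
Clause 5: 1 positive -> definite
Clause 6: 2 positive -> not definite
Clause 7: 1 positive -> definite
Definite clause count = 2.

2


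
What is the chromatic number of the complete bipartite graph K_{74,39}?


K_{74,39} is bipartite by definition: the two parts are independent sets, with every edge crossing between them.
Color all vertices in one part with color 1 and all vertices in the other part with color 2.
Since the graph has at least one edge, one color does not suffice.
Chromatic number = 2.

2


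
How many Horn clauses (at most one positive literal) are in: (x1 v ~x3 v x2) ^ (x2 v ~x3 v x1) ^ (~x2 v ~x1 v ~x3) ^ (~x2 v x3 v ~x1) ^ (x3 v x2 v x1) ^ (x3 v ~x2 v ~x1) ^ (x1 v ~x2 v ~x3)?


A Horn clause has at most one positive literal.
Clause 1: 2 positive lit(s) -> not Horn
Clause 2: 2 positive lit(s) -> not Horn
Clause 3: 0 positive lit(s) -> Horn
Clause 4: 1 positive lit(s) -> Horn
Clause 5: 3 positive lit(s) -> not Horn
Clause 6: 1 positive lit(s) -> Horn
Clause 7: 1 positive lit(s) -> Horn
Total Horn clauses = 4.

4


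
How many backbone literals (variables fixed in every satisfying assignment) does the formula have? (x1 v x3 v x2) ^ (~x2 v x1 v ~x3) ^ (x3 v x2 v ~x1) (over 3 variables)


Find all satisfying assignments: 5 model(s).
Check which variables have the same value in every model.
No variable is fixed across all models.
Backbone size = 0.

0


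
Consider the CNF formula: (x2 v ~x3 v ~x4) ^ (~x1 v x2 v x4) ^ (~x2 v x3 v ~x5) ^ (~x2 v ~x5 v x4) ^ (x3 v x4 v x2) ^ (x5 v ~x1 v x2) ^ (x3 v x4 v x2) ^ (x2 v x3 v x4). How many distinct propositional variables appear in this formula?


Identify each distinct variable in the formula.
Variables found: x1, x2, x3, x4, x5.
Total distinct variables = 5.

5


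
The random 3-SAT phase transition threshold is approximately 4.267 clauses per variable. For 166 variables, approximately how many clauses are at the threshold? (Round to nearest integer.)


The 3-SAT phase transition occurs at approximately 4.267 clauses per variable.
m = 4.267 * 166 = 708.322.
Rounded to nearest integer: 708.

708


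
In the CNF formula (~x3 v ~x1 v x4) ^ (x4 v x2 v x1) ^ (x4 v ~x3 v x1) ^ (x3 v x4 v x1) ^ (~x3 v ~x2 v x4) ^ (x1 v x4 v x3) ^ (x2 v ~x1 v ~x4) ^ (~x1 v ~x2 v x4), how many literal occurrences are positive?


Scan each clause for unnegated literals.
Clause 1: 1 positive; Clause 2: 3 positive; Clause 3: 2 positive; Clause 4: 3 positive; Clause 5: 1 positive; Clause 6: 3 positive; Clause 7: 1 positive; Clause 8: 1 positive.
Total positive literal occurrences = 15.

15


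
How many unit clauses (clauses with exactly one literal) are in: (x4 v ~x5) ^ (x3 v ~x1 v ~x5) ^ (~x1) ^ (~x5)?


A unit clause contains exactly one literal.
Unit clauses found: (~x1), (~x5).
Count = 2.

2


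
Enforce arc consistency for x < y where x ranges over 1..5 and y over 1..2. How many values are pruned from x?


For the constraint x < y, x needs a supporting value in y's domain.
x can be at most 1 (one less than y's maximum).
Valid x values from domain: 1 out of 5.
Pruned = 5 - 1 = 4.

4


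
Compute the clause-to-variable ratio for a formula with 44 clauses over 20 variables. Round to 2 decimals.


Clause-to-variable ratio = clauses / variables.
44 / 20 = 2.2.

2.2


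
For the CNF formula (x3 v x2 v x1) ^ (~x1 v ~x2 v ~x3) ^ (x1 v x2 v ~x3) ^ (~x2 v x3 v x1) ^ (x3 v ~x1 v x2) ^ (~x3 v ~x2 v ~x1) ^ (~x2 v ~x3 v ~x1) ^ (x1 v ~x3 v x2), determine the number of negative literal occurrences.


Scan each clause for negated literals.
Clause 1: 0 negative; Clause 2: 3 negative; Clause 3: 1 negative; Clause 4: 1 negative; Clause 5: 1 negative; Clause 6: 3 negative; Clause 7: 3 negative; Clause 8: 1 negative.
Total negative literal occurrences = 13.

13


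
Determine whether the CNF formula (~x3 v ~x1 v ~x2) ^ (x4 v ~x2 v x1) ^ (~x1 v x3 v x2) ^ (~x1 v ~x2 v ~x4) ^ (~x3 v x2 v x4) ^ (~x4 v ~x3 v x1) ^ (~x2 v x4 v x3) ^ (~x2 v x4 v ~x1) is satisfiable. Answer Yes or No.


Check all 16 possible truth assignments.
Number of satisfying assignments found: 4.
The formula is satisfiable.

Yes


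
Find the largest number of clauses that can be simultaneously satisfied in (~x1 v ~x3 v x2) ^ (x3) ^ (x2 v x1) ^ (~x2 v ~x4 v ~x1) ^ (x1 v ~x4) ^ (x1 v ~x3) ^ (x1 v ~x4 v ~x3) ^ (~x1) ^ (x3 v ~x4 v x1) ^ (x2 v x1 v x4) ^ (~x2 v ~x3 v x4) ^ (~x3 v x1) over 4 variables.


Enumerate all 16 truth assignments.
For each, count how many of the 12 clauses are satisfied.
The formula is not fully satisfiable, so the maximum is below 12.
Maximum simultaneously satisfiable clauses = 11.

11


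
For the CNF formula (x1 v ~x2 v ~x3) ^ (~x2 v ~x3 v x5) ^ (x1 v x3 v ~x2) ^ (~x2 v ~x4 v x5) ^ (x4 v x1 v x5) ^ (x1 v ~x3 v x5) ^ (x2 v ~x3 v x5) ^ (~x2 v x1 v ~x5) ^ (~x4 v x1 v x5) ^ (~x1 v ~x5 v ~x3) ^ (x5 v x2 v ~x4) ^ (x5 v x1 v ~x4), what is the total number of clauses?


Each group enclosed in parentheses joined by ^ is one clause.
Counting the conjuncts: 12 clauses.

12


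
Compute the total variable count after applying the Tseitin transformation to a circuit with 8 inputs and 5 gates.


The Tseitin transformation introduces one auxiliary variable per gate.
Total variables = inputs + gates = 8 + 5 = 13.

13


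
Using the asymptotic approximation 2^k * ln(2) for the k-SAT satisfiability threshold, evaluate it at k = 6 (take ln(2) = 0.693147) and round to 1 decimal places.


Using the asymptotic formula: threshold ~ 2^k * ln(2).
2^6 = 64.
64 * 0.693147 = 44.4.

44.4


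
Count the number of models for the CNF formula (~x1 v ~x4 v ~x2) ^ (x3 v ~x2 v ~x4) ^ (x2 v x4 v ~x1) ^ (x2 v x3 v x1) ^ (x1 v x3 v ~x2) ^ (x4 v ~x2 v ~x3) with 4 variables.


Enumerate all 16 truth assignments over 4 variables.
Test each against every clause.
Satisfying assignments found: 6.

6


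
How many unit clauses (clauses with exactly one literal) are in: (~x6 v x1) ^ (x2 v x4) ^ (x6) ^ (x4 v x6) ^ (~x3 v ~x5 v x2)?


A unit clause contains exactly one literal.
Unit clauses found: (x6).
Count = 1.

1


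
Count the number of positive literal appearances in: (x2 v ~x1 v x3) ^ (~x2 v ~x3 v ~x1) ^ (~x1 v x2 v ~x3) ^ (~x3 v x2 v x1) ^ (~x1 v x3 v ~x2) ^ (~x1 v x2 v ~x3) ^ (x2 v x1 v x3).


Scan each clause for unnegated literals.
Clause 1: 2 positive; Clause 2: 0 positive; Clause 3: 1 positive; Clause 4: 2 positive; Clause 5: 1 positive; Clause 6: 1 positive; Clause 7: 3 positive.
Total positive literal occurrences = 10.

10


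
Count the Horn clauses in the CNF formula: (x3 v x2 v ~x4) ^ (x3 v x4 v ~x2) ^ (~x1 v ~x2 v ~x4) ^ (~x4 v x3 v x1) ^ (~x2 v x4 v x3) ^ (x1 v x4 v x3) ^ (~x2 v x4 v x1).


A Horn clause has at most one positive literal.
Clause 1: 2 positive lit(s) -> not Horn
Clause 2: 2 positive lit(s) -> not Horn
Clause 3: 0 positive lit(s) -> Horn
Clause 4: 2 positive lit(s) -> not Horn
Clause 5: 2 positive lit(s) -> not Horn
Clause 6: 3 positive lit(s) -> not Horn
Clause 7: 2 positive lit(s) -> not Horn
Total Horn clauses = 1.

1


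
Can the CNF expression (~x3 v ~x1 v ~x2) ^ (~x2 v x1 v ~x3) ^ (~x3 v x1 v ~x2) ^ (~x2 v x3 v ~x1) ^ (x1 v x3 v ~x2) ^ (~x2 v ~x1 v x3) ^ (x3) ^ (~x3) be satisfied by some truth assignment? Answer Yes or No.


Check all 8 possible truth assignments.
Number of satisfying assignments found: 0.
The formula is unsatisfiable.

No


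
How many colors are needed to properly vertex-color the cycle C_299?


An odd cycle cannot be 2-colored: alternating two colors around the cycle returns to the start with a conflict.
Since 299 is odd, three colors are required (and three suffice).
Chromatic number = 3.

3


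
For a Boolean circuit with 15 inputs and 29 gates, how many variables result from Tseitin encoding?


The Tseitin transformation introduces one auxiliary variable per gate.
Total variables = inputs + gates = 15 + 29 = 44.

44


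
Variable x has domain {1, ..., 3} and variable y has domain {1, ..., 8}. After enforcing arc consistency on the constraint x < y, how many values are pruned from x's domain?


For the constraint x < y, x needs a supporting value in y's domain.
x can be at most 7 (one less than y's maximum).
Valid x values from domain: 3 out of 3.
Pruned = 3 - 3 = 0.

0


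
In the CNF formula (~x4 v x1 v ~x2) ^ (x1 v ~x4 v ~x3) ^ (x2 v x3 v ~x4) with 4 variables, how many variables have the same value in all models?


Find all satisfying assignments: 11 model(s).
Check which variables have the same value in every model.
No variable is fixed across all models.
Backbone size = 0.

0


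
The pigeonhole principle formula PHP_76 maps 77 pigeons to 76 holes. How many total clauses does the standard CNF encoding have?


The PHP encoding has two parts:
1) At-least-one-hole clauses: 77 (one per pigeon, each with 76 literals).
2) At-most-one-pigeon-per-hole clauses: 76 holes * C(77,2) = 76 * 2926 = 222376.
Total clauses = 77 + 222376 = 222453.

222453


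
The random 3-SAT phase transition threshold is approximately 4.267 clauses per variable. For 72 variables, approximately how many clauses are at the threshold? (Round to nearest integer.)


The 3-SAT phase transition occurs at approximately 4.267 clauses per variable.
m = 4.267 * 72 = 307.224.
Rounded to nearest integer: 307.

307


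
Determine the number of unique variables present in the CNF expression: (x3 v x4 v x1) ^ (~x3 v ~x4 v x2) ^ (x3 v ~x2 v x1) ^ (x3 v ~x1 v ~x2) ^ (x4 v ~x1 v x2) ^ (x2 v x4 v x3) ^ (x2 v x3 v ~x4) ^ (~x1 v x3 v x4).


Identify each distinct variable in the formula.
Variables found: x1, x2, x3, x4.
Total distinct variables = 4.

4


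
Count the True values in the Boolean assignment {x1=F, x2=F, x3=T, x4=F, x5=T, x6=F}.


The weight is the number of variables assigned True.
True variables: x3, x5.
Weight = 2.

2


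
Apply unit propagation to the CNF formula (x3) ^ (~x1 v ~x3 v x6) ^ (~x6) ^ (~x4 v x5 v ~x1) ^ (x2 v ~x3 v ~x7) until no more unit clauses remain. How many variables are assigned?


Unit propagation repeatedly assigns the literal in any unit clause, then simplifies.
Assignments in order: x3 = T, x6 = F, x1 = F.
No further unit clauses remain.
Total variables assigned = 3.

3


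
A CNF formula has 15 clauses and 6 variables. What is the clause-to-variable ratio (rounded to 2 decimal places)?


Clause-to-variable ratio = clauses / variables.
15 / 6 = 2.5.

2.5


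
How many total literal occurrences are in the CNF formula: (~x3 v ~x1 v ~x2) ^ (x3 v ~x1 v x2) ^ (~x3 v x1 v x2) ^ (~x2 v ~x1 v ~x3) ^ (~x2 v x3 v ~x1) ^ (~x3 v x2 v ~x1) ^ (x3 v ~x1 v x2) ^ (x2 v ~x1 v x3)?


Clause lengths: 3, 3, 3, 3, 3, 3, 3, 3.
Sum = 3 + 3 + 3 + 3 + 3 + 3 + 3 + 3 = 24.

24


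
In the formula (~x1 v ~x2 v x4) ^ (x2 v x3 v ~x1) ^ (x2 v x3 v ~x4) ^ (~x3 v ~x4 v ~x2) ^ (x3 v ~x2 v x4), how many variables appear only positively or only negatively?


A pure literal appears in only one polarity across all clauses.
Pure literals: x1 (negative only).
Count = 1.

1


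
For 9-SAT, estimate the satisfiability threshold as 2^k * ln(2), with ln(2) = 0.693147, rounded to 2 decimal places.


Using the asymptotic formula: threshold ~ 2^k * ln(2).
2^9 = 512.
512 * 0.693147 = 354.89.

354.89


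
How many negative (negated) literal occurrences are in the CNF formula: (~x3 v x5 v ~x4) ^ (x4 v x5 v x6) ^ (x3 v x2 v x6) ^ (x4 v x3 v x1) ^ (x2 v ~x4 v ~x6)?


Scan each clause for negated literals.
Clause 1: 2 negative; Clause 2: 0 negative; Clause 3: 0 negative; Clause 4: 0 negative; Clause 5: 2 negative.
Total negative literal occurrences = 4.

4


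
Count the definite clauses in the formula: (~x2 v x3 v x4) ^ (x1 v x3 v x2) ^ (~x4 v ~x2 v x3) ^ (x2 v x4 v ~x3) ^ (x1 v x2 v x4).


A definite clause has exactly one positive literal.
Clause 1: 2 positive -> not definite
Clause 2: 3 positive -> not definite
Clause 3: 1 positive -> definite
Clause 4: 2 positive -> not definite
Clause 5: 3 positive -> not definite
Definite clause count = 1.

1


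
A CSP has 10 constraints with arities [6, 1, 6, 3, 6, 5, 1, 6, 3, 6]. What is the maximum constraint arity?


The arities are: 6, 1, 6, 3, 6, 5, 1, 6, 3, 6.
Scan for the maximum value.
Maximum arity = 6.

6


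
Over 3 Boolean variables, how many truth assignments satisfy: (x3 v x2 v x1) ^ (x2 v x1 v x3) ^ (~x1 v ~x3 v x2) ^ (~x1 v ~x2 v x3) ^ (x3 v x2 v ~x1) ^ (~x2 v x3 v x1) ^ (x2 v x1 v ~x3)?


Enumerate all 8 truth assignments over 3 variables.
Test each against every clause.
Satisfying assignments found: 2.

2


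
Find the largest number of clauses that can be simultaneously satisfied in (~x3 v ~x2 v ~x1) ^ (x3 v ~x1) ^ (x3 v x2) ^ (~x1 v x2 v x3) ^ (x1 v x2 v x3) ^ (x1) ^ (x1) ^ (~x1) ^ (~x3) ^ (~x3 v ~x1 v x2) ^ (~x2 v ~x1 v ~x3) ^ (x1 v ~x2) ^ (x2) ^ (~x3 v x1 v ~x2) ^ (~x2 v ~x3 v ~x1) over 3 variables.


Enumerate all 8 truth assignments.
For each, count how many of the 15 clauses are satisfied.
The formula is not fully satisfiable, so the maximum is below 15.
Maximum simultaneously satisfiable clauses = 13.

13


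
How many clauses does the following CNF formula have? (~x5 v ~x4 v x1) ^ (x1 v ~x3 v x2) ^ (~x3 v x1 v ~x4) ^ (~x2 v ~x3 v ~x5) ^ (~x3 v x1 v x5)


Each group enclosed in parentheses joined by ^ is one clause.
Counting the conjuncts: 5 clauses.

5


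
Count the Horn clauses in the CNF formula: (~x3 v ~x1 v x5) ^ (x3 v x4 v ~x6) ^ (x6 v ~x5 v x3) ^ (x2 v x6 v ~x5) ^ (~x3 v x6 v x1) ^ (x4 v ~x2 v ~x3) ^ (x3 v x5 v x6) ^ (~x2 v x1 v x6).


A Horn clause has at most one positive literal.
Clause 1: 1 positive lit(s) -> Horn
Clause 2: 2 positive lit(s) -> not Horn
Clause 3: 2 positive lit(s) -> not Horn
Clause 4: 2 positive lit(s) -> not Horn
Clause 5: 2 positive lit(s) -> not Horn
Clause 6: 1 positive lit(s) -> Horn
Clause 7: 3 positive lit(s) -> not Horn
Clause 8: 2 positive lit(s) -> not Horn
Total Horn clauses = 2.

2


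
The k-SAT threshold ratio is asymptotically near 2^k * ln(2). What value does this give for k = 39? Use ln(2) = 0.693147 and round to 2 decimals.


Using the asymptotic formula: threshold ~ 2^k * ln(2).
2^39 = 549755813888.
549755813888 * 0.693147 = 381061593129.03.

381061593129.03


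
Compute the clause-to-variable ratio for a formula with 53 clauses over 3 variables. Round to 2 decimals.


Clause-to-variable ratio = clauses / variables.
53 / 3 = 17.67.

17.67


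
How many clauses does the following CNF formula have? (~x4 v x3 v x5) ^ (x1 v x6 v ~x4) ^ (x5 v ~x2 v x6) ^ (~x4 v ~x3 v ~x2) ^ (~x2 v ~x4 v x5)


Each group enclosed in parentheses joined by ^ is one clause.
Counting the conjuncts: 5 clauses.

5


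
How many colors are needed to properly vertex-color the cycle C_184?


A cycle on an even number of vertices is bipartite: alternate two colors around the cycle.
Since 184 is even, two colors suffice, and at least two are needed because the graph has edges.
Chromatic number = 2.

2


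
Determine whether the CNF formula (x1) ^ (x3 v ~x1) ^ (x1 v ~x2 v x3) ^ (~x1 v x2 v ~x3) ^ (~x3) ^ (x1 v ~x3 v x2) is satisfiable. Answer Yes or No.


Check all 8 possible truth assignments.
Number of satisfying assignments found: 0.
The formula is unsatisfiable.

No


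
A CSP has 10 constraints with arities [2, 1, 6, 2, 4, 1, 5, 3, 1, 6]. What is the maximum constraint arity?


The arities are: 2, 1, 6, 2, 4, 1, 5, 3, 1, 6.
Scan for the maximum value.
Maximum arity = 6.

6


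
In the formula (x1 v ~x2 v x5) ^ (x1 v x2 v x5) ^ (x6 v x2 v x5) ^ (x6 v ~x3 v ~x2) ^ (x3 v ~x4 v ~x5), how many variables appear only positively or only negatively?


A pure literal appears in only one polarity across all clauses.
Pure literals: x1 (positive only), x4 (negative only), x6 (positive only).
Count = 3.

3


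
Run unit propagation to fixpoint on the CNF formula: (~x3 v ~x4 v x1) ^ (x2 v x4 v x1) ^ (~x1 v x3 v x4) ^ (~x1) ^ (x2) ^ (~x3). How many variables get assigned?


Unit propagation repeatedly assigns the literal in any unit clause, then simplifies.
Assignments in order: x1 = F, x2 = T, x3 = F.
No further unit clauses remain.
Total variables assigned = 3.

3


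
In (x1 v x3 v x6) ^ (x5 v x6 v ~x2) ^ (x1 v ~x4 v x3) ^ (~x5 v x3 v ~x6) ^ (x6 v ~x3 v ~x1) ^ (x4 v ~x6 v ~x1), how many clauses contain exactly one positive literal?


A definite clause has exactly one positive literal.
Clause 1: 3 positive -> not definite
Clause 2: 2 positive -> not definite
Clause 3: 2 positive -> not definite
Clause 4: 1 positive -> definite
Clause 5: 1 positive -> definite
Clause 6: 1 positive -> definite
Definite clause count = 3.

3


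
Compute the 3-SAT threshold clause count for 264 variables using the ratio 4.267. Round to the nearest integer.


The 3-SAT phase transition occurs at approximately 4.267 clauses per variable.
m = 4.267 * 264 = 1126.488.
Rounded to nearest integer: 1126.

1126


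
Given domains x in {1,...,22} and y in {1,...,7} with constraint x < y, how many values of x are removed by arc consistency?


For the constraint x < y, x needs a supporting value in y's domain.
x can be at most 6 (one less than y's maximum).
Valid x values from domain: 6 out of 22.
Pruned = 22 - 6 = 16.

16


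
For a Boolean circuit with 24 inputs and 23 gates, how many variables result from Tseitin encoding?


The Tseitin transformation introduces one auxiliary variable per gate.
Total variables = inputs + gates = 24 + 23 = 47.

47


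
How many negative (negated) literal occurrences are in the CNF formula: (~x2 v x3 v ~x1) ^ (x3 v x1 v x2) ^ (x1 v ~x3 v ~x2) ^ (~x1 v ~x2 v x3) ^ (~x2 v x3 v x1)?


Scan each clause for negated literals.
Clause 1: 2 negative; Clause 2: 0 negative; Clause 3: 2 negative; Clause 4: 2 negative; Clause 5: 1 negative.
Total negative literal occurrences = 7.

7


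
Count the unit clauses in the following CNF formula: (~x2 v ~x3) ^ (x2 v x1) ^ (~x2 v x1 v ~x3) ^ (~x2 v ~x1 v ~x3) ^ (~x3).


A unit clause contains exactly one literal.
Unit clauses found: (~x3).
Count = 1.

1


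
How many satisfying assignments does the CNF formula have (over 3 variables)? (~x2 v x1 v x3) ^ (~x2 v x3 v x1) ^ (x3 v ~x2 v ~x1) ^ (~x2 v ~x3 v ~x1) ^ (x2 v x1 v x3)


Enumerate all 8 truth assignments over 3 variables.
Test each against every clause.
Satisfying assignments found: 4.

4


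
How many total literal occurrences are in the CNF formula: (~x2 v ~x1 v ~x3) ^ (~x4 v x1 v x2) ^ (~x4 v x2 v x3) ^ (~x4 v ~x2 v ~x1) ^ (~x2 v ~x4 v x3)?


Clause lengths: 3, 3, 3, 3, 3.
Sum = 3 + 3 + 3 + 3 + 3 = 15.

15


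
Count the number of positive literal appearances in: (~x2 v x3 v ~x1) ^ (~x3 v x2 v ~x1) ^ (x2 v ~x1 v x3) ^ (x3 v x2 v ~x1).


Scan each clause for unnegated literals.
Clause 1: 1 positive; Clause 2: 1 positive; Clause 3: 2 positive; Clause 4: 2 positive.
Total positive literal occurrences = 6.

6


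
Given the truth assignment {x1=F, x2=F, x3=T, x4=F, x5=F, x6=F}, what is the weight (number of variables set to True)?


The weight is the number of variables assigned True.
True variables: x3.
Weight = 1.

1


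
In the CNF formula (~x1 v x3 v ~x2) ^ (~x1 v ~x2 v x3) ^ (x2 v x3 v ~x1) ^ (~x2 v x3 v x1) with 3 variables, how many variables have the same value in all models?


Find all satisfying assignments: 5 model(s).
Check which variables have the same value in every model.
No variable is fixed across all models.
Backbone size = 0.

0


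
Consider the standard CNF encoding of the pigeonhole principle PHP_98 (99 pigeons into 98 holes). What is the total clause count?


The PHP encoding has two parts:
1) At-least-one-hole clauses: 99 (one per pigeon, each with 98 literals).
2) At-most-one-pigeon-per-hole clauses: 98 holes * C(99,2) = 98 * 4851 = 475398.
Total clauses = 99 + 475398 = 475497.

475497


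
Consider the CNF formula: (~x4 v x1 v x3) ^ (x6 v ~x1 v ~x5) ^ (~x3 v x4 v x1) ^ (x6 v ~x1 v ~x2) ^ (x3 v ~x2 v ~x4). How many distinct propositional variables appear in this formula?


Identify each distinct variable in the formula.
Variables found: x1, x2, x3, x4, x5, x6.
Total distinct variables = 6.

6


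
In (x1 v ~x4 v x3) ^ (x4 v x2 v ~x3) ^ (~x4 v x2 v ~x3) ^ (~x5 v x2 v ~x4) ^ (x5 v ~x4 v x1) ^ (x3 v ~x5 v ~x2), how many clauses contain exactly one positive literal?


A definite clause has exactly one positive literal.
Clause 1: 2 positive -> not definite
Clause 2: 2 positive -> not definite
Clause 3: 1 positive -> definite
Clause 4: 1 positive -> definite
Clause 5: 2 positive -> not definite
Clause 6: 1 positive -> definite
Definite clause count = 3.

3


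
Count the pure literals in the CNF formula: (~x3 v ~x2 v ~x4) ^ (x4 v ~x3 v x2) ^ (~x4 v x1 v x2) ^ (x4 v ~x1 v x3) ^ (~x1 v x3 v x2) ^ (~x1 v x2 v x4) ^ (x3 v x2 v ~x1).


A pure literal appears in only one polarity across all clauses.
No pure literals found.
Count = 0.

0


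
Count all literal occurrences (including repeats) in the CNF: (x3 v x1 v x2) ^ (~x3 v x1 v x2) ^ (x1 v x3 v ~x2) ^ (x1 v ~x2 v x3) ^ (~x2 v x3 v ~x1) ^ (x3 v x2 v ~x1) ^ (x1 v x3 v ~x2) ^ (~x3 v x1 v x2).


Clause lengths: 3, 3, 3, 3, 3, 3, 3, 3.
Sum = 3 + 3 + 3 + 3 + 3 + 3 + 3 + 3 = 24.

24


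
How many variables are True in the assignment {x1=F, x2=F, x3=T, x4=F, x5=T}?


The weight is the number of variables assigned True.
True variables: x3, x5.
Weight = 2.

2


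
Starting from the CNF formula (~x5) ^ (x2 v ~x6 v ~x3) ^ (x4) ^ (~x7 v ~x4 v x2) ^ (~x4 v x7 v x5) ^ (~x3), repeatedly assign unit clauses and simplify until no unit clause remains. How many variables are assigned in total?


Unit propagation repeatedly assigns the literal in any unit clause, then simplifies.
Assignments in order: x5 = F, x4 = T, x7 = T, x2 = T, x3 = F.
No further unit clauses remain.
Total variables assigned = 5.

5


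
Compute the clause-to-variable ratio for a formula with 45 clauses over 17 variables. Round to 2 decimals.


Clause-to-variable ratio = clauses / variables.
45 / 17 = 2.65.

2.65


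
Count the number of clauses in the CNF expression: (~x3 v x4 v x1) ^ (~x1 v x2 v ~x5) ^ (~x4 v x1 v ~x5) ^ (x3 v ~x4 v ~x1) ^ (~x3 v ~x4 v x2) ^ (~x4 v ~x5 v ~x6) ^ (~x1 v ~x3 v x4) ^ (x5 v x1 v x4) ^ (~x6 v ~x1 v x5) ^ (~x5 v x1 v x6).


Each group enclosed in parentheses joined by ^ is one clause.
Counting the conjuncts: 10 clauses.

10


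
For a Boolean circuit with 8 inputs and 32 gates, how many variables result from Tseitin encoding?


The Tseitin transformation introduces one auxiliary variable per gate.
Total variables = inputs + gates = 8 + 32 = 40.

40


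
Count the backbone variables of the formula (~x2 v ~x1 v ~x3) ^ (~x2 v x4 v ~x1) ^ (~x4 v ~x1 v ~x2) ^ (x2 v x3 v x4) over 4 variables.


Find all satisfying assignments: 10 model(s).
Check which variables have the same value in every model.
No variable is fixed across all models.
Backbone size = 0.

0


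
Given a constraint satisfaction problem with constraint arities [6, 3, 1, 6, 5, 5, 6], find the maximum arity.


The arities are: 6, 3, 1, 6, 5, 5, 6.
Scan for the maximum value.
Maximum arity = 6.

6


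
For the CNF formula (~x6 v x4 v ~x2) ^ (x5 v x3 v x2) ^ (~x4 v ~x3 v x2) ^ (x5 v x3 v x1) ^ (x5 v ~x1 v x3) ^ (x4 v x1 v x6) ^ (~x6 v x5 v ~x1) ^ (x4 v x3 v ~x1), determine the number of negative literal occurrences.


Scan each clause for negated literals.
Clause 1: 2 negative; Clause 2: 0 negative; Clause 3: 2 negative; Clause 4: 0 negative; Clause 5: 1 negative; Clause 6: 0 negative; Clause 7: 2 negative; Clause 8: 1 negative.
Total negative literal occurrences = 8.

8


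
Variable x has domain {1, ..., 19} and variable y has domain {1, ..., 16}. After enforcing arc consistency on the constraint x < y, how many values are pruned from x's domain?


For the constraint x < y, x needs a supporting value in y's domain.
x can be at most 15 (one less than y's maximum).
Valid x values from domain: 15 out of 19.
Pruned = 19 - 15 = 4.

4


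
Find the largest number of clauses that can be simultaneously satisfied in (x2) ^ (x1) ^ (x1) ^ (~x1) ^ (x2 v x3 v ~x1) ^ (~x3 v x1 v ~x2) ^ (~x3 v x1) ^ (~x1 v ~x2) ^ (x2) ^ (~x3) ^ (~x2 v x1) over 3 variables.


Enumerate all 8 truth assignments.
For each, count how many of the 11 clauses are satisfied.
The formula is not fully satisfiable, so the maximum is below 11.
Maximum simultaneously satisfiable clauses = 9.

9


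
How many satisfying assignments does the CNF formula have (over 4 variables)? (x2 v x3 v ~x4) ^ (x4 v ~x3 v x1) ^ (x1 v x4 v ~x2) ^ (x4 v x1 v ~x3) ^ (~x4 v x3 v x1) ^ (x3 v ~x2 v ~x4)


Enumerate all 16 truth assignments over 4 variables.
Test each against every clause.
Satisfying assignments found: 9.

9


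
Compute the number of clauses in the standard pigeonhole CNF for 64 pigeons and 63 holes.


The PHP encoding has two parts:
1) At-least-one-hole clauses: 64 (one per pigeon, each with 63 literals).
2) At-most-one-pigeon-per-hole clauses: 63 holes * C(64,2) = 63 * 2016 = 127008.
Total clauses = 64 + 127008 = 127072.

127072


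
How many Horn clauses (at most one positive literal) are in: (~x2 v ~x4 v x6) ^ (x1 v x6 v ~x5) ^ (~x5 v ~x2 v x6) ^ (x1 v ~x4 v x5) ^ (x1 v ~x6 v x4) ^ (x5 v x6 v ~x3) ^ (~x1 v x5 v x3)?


A Horn clause has at most one positive literal.
Clause 1: 1 positive lit(s) -> Horn
Clause 2: 2 positive lit(s) -> not Horn
Clause 3: 1 positive lit(s) -> Horn
Clause 4: 2 positive lit(s) -> not Horn
Clause 5: 2 positive lit(s) -> not Horn
Clause 6: 2 positive lit(s) -> not Horn
Clause 7: 2 positive lit(s) -> not Horn
Total Horn clauses = 2.

2


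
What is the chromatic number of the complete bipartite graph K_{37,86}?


K_{37,86} is bipartite by definition: the two parts are independent sets, with every edge crossing between them.
Color all vertices in one part with color 1 and all vertices in the other part with color 2.
Since the graph has at least one edge, one color does not suffice.
Chromatic number = 2.

2


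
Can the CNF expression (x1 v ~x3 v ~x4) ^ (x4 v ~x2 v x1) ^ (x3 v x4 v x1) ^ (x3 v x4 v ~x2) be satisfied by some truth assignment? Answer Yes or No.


Check all 16 possible truth assignments.
Number of satisfying assignments found: 10.
The formula is satisfiable.

Yes


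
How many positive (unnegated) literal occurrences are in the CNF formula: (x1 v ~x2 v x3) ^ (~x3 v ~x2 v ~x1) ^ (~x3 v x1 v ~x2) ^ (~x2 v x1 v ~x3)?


Scan each clause for unnegated literals.
Clause 1: 2 positive; Clause 2: 0 positive; Clause 3: 1 positive; Clause 4: 1 positive.
Total positive literal occurrences = 4.

4


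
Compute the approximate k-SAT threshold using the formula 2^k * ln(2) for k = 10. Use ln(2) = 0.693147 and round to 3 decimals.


Using the asymptotic formula: threshold ~ 2^k * ln(2).
2^10 = 1024.
1024 * 0.693147 = 709.783.

709.783


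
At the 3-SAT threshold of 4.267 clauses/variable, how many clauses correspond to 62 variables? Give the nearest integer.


The 3-SAT phase transition occurs at approximately 4.267 clauses per variable.
m = 4.267 * 62 = 264.554.
Rounded to nearest integer: 265.

265


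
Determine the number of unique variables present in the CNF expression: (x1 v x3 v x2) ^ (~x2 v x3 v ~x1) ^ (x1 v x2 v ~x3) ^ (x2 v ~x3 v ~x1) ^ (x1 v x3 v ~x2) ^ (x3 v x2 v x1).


Identify each distinct variable in the formula.
Variables found: x1, x2, x3.
Total distinct variables = 3.

3


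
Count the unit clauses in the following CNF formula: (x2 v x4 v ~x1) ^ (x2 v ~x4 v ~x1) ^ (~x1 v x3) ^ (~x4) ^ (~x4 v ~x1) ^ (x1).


A unit clause contains exactly one literal.
Unit clauses found: (~x4), (x1).
Count = 2.

2


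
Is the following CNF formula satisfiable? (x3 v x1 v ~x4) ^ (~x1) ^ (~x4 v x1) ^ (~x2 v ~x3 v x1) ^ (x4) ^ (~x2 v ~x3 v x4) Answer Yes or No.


Check all 16 possible truth assignments.
Number of satisfying assignments found: 0.
The formula is unsatisfiable.

No


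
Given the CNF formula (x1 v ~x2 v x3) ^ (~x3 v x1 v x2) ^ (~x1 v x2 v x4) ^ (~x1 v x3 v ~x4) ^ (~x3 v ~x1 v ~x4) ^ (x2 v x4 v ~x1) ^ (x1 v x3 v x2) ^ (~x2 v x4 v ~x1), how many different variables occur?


Identify each distinct variable in the formula.
Variables found: x1, x2, x3, x4.
Total distinct variables = 4.

4


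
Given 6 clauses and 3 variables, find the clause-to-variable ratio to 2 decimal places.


Clause-to-variable ratio = clauses / variables.
6 / 3 = 2.0.

2.0


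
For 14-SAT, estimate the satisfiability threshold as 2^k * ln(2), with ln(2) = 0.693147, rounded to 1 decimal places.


Using the asymptotic formula: threshold ~ 2^k * ln(2).
2^14 = 16384.
16384 * 0.693147 = 11356.5.

11356.5


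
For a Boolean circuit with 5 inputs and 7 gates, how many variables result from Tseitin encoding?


The Tseitin transformation introduces one auxiliary variable per gate.
Total variables = inputs + gates = 5 + 7 = 12.

12


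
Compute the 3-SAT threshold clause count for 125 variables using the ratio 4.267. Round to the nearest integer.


The 3-SAT phase transition occurs at approximately 4.267 clauses per variable.
m = 4.267 * 125 = 533.375.
Rounded to nearest integer: 533.

533


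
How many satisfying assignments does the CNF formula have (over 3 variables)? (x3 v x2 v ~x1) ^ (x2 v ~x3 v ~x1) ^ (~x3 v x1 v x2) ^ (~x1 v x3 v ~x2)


Enumerate all 8 truth assignments over 3 variables.
Test each against every clause.
Satisfying assignments found: 4.

4


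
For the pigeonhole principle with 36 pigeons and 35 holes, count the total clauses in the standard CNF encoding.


The PHP encoding has two parts:
1) At-least-one-hole clauses: 36 (one per pigeon, each with 35 literals).
2) At-most-one-pigeon-per-hole clauses: 35 holes * C(36,2) = 35 * 630 = 22050.
Total clauses = 36 + 22050 = 22086.

22086


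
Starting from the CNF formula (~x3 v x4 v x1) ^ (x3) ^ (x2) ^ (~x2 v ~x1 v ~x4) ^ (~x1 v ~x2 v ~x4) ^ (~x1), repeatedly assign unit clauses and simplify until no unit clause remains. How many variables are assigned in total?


Unit propagation repeatedly assigns the literal in any unit clause, then simplifies.
Assignments in order: x3 = T, x2 = T, x1 = F, x4 = T.
No further unit clauses remain.
Total variables assigned = 4.

4


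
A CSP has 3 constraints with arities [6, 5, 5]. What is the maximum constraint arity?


The arities are: 6, 5, 5.
Scan for the maximum value.
Maximum arity = 6.

6


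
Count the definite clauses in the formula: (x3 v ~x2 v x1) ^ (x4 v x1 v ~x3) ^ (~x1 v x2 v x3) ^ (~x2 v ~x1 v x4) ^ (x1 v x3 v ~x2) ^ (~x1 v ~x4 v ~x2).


A definite clause has exactly one positive literal.
Clause 1: 2 positive -> not definite
Clause 2: 2 positive -> not definite
Clause 3: 2 positive -> not definite
Clause 4: 1 positive -> definite
Clause 5: 2 positive -> not definite
Clause 6: 0 positive -> not definite
Definite clause count = 1.

1


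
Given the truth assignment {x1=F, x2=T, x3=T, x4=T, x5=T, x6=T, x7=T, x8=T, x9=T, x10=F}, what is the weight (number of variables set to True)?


The weight is the number of variables assigned True.
True variables: x2, x3, x4, x5, x6, x7, x8, x9.
Weight = 8.

8


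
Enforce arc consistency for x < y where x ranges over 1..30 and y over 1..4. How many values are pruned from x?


For the constraint x < y, x needs a supporting value in y's domain.
x can be at most 3 (one less than y's maximum).
Valid x values from domain: 3 out of 30.
Pruned = 30 - 3 = 27.

27


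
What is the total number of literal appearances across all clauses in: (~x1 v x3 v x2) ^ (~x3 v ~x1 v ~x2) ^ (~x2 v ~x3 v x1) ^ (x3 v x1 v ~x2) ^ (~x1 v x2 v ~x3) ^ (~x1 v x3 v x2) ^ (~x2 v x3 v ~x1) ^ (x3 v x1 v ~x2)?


Clause lengths: 3, 3, 3, 3, 3, 3, 3, 3.
Sum = 3 + 3 + 3 + 3 + 3 + 3 + 3 + 3 = 24.

24


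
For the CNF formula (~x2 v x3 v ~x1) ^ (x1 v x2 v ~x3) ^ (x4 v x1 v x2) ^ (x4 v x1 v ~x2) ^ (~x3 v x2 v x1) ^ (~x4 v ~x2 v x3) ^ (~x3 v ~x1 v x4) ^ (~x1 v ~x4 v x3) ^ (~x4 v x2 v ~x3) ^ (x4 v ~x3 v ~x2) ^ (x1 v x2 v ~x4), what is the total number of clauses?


Each group enclosed in parentheses joined by ^ is one clause.
Counting the conjuncts: 11 clauses.

11
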